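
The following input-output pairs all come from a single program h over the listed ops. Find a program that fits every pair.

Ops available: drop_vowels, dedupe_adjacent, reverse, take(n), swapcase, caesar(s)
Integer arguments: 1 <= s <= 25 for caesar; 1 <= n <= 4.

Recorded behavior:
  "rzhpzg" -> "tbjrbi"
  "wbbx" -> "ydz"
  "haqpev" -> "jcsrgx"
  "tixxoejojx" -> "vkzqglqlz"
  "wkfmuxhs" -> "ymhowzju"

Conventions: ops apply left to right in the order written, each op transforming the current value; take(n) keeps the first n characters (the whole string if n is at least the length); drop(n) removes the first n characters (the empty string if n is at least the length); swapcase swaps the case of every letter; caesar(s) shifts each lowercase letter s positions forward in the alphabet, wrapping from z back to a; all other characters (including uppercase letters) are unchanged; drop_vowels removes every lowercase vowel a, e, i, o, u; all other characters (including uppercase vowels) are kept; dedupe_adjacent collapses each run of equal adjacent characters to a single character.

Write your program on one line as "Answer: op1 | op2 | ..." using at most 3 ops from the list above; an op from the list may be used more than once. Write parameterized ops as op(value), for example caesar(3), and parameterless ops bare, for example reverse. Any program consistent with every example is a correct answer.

caesar(17) | dedupe_adjacent | caesar(11)

Check, running the answer program on each example:
  "rzhpzg" -> "iqygqx" -> "iqygqx" -> "tbjrbi"
  "wbbx" -> "nsso" -> "nso" -> "ydz"
  "haqpev" -> "yrhgvm" -> "yrhgvm" -> "jcsrgx"
  "tixxoejojx" -> "kzoofvafao" -> "kzofvafao" -> "vkzqglqlz"
  "wkfmuxhs" -> "nbwdloyj" -> "nbwdloyj" -> "ymhowzju"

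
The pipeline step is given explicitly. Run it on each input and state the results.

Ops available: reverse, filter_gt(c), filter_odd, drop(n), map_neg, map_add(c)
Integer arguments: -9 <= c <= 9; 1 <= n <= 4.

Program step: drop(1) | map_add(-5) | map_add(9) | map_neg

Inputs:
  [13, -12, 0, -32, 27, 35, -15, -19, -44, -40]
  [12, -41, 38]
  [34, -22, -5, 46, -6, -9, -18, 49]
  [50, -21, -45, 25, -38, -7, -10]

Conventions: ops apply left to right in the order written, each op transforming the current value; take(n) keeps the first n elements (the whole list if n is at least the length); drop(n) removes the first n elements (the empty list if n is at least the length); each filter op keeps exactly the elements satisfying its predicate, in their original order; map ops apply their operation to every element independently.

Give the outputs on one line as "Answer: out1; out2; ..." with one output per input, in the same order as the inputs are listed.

Execution, op by op:
  [13, -12, 0, -32, 27, 35, -15, -19, -44, -40] -> [-12, 0, -32, 27, 35, -15, -19, -44, -40] -> [-17, -5, -37, 22, 30, -20, -24, -49, -45] -> [-8, 4, -28, 31, 39, -11, -15, -40, -36] -> [8, -4, 28, -31, -39, 11, 15, 40, 36]
  [12, -41, 38] -> [-41, 38] -> [-46, 33] -> [-37, 42] -> [37, -42]
  [34, -22, -5, 46, -6, -9, -18, 49] -> [-22, -5, 46, -6, -9, -18, 49] -> [-27, -10, 41, -11, -14, -23, 44] -> [-18, -1, 50, -2, -5, -14, 53] -> [18, 1, -50, 2, 5, 14, -53]
  [50, -21, -45, 25, -38, -7, -10] -> [-21, -45, 25, -38, -7, -10] -> [-26, -50, 20, -43, -12, -15] -> [-17, -41, 29, -34, -3, -6] -> [17, 41, -29, 34, 3, 6]

[8, -4, 28, -31, -39, 11, 15, 40, 36]; [37, -42]; [18, 1, -50, 2, 5, 14, -53]; [17, 41, -29, 34, 3, 6]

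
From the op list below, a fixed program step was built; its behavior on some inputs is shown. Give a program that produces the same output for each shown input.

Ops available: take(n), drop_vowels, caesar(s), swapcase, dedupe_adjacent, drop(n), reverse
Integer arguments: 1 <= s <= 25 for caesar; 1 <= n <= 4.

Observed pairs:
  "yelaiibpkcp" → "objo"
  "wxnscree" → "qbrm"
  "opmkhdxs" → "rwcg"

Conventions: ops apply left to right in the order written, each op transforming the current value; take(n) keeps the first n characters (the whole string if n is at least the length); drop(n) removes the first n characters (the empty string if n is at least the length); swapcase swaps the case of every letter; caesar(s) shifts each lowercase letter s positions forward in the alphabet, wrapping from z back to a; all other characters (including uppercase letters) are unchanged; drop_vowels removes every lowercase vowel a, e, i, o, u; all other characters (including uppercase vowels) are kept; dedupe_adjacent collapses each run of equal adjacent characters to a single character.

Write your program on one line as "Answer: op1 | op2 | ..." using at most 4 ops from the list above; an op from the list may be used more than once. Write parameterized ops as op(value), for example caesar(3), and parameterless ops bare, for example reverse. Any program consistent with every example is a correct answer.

drop_vowels | caesar(25) | reverse | take(4)

Check, running the answer program on each example:
  "yelaiibpkcp" -> "ylbpkcp" -> "xkaojbo" -> "objoakx" -> "objo"
  "wxnscree" -> "wxnscr" -> "vwmrbq" -> "qbrmwv" -> "qbrm"
  "opmkhdxs" -> "pmkhdxs" -> "oljgcwr" -> "rwcgjlo" -> "rwcg"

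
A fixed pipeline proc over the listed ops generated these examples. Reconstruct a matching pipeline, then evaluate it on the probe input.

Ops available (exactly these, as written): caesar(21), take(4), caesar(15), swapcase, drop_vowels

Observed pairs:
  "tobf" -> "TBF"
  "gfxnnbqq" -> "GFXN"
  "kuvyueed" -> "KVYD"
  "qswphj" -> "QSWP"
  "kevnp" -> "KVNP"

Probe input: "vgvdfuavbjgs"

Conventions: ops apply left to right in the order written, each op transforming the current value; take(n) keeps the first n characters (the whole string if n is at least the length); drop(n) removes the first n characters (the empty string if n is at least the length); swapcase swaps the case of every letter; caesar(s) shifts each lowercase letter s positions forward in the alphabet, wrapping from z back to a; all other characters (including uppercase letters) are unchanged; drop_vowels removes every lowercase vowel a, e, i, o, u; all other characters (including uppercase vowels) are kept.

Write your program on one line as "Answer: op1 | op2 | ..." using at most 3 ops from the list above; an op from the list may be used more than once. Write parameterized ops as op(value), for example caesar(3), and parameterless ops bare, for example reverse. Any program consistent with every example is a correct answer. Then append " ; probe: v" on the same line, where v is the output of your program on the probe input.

drop_vowels | swapcase | take(4) ; probe: "VGVD"

Check, running the answer program on each example:
  "tobf" -> "tbf" -> "TBF" -> "TBF"
  "gfxnnbqq" -> "gfxnnbqq" -> "GFXNNBQQ" -> "GFXN"
  "kuvyueed" -> "kvyd" -> "KVYD" -> "KVYD"
  "qswphj" -> "qswphj" -> "QSWPHJ" -> "QSWP"
  "kevnp" -> "kvnp" -> "KVNP" -> "KVNP"
  probe: "vgvdfuavbjgs" -> "vgvdfvbjgs" -> "VGVDFVBJGS" -> "VGVD"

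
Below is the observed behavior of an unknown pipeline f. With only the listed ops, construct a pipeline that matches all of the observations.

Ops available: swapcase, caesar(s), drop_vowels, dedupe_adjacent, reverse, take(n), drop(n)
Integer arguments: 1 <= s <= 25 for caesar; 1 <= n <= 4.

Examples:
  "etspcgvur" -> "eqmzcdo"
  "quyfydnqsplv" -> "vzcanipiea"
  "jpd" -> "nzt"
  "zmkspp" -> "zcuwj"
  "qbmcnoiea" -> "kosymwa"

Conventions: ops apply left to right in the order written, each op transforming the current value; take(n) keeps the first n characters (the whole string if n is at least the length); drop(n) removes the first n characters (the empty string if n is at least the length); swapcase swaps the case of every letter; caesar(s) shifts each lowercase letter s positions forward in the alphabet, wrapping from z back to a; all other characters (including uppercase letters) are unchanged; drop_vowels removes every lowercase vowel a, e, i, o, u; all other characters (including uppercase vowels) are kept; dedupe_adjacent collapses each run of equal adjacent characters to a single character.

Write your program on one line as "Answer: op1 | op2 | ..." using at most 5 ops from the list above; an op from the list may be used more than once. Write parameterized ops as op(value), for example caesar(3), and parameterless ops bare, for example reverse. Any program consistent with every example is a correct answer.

caesar(13) | drop_vowels | caesar(23) | reverse | dedupe_adjacent

Check, running the answer program on each example:
  "etspcgvur" -> "rgfcptihe" -> "rgfcpth" -> "odczmqe" -> "eqmzcdo" -> "eqmzcdo"
  "quyfydnqsplv" -> "dhlslqadfcyi" -> "dhlslqdfcy" -> "aeipinaczv" -> "vzcanipiea" -> "vzcanipiea"
  "jpd" -> "wcq" -> "wcq" -> "tzn" -> "nzt" -> "nzt"
  "zmkspp" -> "mzxfcc" -> "mzxfcc" -> "jwuczz" -> "zzcuwj" -> "zcuwj"
  "qbmcnoiea" -> "dozpabvrn" -> "dzpbvrn" -> "awmysok" -> "kosymwa" -> "kosymwa"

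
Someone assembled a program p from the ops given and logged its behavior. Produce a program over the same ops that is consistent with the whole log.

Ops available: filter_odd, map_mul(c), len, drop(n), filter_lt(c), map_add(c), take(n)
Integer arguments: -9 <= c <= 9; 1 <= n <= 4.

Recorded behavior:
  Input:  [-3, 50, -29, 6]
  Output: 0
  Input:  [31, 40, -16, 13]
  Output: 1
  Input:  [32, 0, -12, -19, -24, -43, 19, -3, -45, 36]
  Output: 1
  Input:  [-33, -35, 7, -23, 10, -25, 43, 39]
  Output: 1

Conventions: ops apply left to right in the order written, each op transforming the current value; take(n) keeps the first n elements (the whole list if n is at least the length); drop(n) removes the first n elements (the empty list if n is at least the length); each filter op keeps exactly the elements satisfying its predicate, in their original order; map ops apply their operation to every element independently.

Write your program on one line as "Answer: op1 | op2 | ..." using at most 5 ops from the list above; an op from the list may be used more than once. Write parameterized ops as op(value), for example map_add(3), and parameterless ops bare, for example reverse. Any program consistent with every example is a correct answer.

map_mul(-1) | filter_lt(-8) | drop(2) | len

Check, running the answer program on each example:
  [-3, 50, -29, 6] -> [3, -50, 29, -6] -> [-50] -> [] -> 0
  [31, 40, -16, 13] -> [-31, -40, 16, -13] -> [-31, -40, -13] -> [-13] -> 1
  [32, 0, -12, -19, -24, -43, 19, -3, -45, 36] -> [-32, 0, 12, 19, 24, 43, -19, 3, 45, -36] -> [-32, -19, -36] -> [-36] -> 1
  [-33, -35, 7, -23, 10, -25, 43, 39] -> [33, 35, -7, 23, -10, 25, -43, -39] -> [-10, -43, -39] -> [-39] -> 1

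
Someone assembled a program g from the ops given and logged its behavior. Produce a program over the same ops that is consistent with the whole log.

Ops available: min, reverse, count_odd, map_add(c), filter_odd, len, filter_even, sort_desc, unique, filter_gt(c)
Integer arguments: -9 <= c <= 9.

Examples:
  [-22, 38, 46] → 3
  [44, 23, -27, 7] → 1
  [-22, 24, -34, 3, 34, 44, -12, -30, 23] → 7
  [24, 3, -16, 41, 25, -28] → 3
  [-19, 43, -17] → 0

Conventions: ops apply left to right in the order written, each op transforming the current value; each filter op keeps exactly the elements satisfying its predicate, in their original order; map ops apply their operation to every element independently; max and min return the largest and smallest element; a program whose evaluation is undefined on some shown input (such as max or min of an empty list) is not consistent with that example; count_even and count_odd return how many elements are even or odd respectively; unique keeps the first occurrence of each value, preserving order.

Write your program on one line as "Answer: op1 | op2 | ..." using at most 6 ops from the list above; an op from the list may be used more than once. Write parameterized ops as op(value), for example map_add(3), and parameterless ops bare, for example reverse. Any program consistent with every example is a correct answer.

map_add(-8) | sort_desc | filter_even | reverse | len

Check, running the answer program on each example:
  [-22, 38, 46] -> [-30, 30, 38] -> [38, 30, -30] -> [38, 30, -30] -> [-30, 30, 38] -> 3
  [44, 23, -27, 7] -> [36, 15, -35, -1] -> [36, 15, -1, -35] -> [36] -> [36] -> 1
  [-22, 24, -34, 3, 34, 44, -12, -30, 23] -> [-30, 16, -42, -5, 26, 36, -20, -38, 15] -> [36, 26, 16, 15, -5, -20, -30, -38, -42] -> [36, 26, 16, -20, -30, -38, -42] -> [-42, -38, -30, -20, 16, 26, 36] -> 7
  [24, 3, -16, 41, 25, -28] -> [16, -5, -24, 33, 17, -36] -> [33, 17, 16, -5, -24, -36] -> [16, -24, -36] -> [-36, -24, 16] -> 3
  [-19, 43, -17] -> [-27, 35, -25] -> [35, -25, -27] -> [] -> [] -> 0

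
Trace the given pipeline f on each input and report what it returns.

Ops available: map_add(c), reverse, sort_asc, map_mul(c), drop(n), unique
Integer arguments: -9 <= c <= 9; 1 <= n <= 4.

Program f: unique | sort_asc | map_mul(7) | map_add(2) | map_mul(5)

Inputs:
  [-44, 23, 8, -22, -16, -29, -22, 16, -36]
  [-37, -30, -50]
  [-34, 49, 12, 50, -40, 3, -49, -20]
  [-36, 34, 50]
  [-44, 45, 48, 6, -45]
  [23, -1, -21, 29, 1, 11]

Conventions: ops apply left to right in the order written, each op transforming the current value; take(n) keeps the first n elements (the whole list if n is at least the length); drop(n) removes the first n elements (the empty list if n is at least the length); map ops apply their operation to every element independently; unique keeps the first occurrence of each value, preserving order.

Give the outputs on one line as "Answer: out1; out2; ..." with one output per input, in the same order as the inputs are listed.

Execution, op by op:
  [-44, 23, 8, -22, -16, -29, -22, 16, -36] -> [-44, 23, 8, -22, -16, -29, 16, -36] -> [-44, -36, -29, -22, -16, 8, 16, 23] -> [-308, -252, -203, -154, -112, 56, 112, 161] -> [-306, -250, -201, -152, -110, 58, 114, 163] -> [-1530, -1250, -1005, -760, -550, 290, 570, 815]
  [-37, -30, -50] -> [-37, -30, -50] -> [-50, -37, -30] -> [-350, -259, -210] -> [-348, -257, -208] -> [-1740, -1285, -1040]
  [-34, 49, 12, 50, -40, 3, -49, -20] -> [-34, 49, 12, 50, -40, 3, -49, -20] -> [-49, -40, -34, -20, 3, 12, 49, 50] -> [-343, -280, -238, -140, 21, 84, 343, 350] -> [-341, -278, -236, -138, 23, 86, 345, 352] -> [-1705, -1390, -1180, -690, 115, 430, 1725, 1760]
  [-36, 34, 50] -> [-36, 34, 50] -> [-36, 34, 50] -> [-252, 238, 350] -> [-250, 240, 352] -> [-1250, 1200, 1760]
  [-44, 45, 48, 6, -45] -> [-44, 45, 48, 6, -45] -> [-45, -44, 6, 45, 48] -> [-315, -308, 42, 315, 336] -> [-313, -306, 44, 317, 338] -> [-1565, -1530, 220, 1585, 1690]
  [23, -1, -21, 29, 1, 11] -> [23, -1, -21, 29, 1, 11] -> [-21, -1, 1, 11, 23, 29] -> [-147, -7, 7, 77, 161, 203] -> [-145, -5, 9, 79, 163, 205] -> [-725, -25, 45, 395, 815, 1025]

[-1530, -1250, -1005, -760, -550, 290, 570, 815]; [-1740, -1285, -1040]; [-1705, -1390, -1180, -690, 115, 430, 1725, 1760]; [-1250, 1200, 1760]; [-1565, -1530, 220, 1585, 1690]; [-725, -25, 45, 395, 815, 1025]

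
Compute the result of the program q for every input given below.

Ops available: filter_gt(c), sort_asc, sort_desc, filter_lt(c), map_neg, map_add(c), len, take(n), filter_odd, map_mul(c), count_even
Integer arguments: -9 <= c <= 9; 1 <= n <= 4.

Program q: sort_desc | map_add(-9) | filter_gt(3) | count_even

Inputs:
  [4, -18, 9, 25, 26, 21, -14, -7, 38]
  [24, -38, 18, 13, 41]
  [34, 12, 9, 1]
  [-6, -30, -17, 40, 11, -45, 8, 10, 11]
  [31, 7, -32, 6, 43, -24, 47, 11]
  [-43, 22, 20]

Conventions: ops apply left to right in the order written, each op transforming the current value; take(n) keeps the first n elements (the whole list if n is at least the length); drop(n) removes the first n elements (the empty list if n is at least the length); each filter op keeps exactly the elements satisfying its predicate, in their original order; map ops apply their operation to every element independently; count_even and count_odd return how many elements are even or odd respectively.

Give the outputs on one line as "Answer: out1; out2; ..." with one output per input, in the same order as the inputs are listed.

2; 2; 0; 0; 3; 0

Execution, op by op:
  [4, -18, 9, 25, 26, 21, -14, -7, 38] -> [38, 26, 25, 21, 9, 4, -7, -14, -18] -> [29, 17, 16, 12, 0, -5, -16, -23, -27] -> [29, 17, 16, 12] -> 2
  [24, -38, 18, 13, 41] -> [41, 24, 18, 13, -38] -> [32, 15, 9, 4, -47] -> [32, 15, 9, 4] -> 2
  [34, 12, 9, 1] -> [34, 12, 9, 1] -> [25, 3, 0, -8] -> [25] -> 0
  [-6, -30, -17, 40, 11, -45, 8, 10, 11] -> [40, 11, 11, 10, 8, -6, -17, -30, -45] -> [31, 2, 2, 1, -1, -15, -26, -39, -54] -> [31] -> 0
  [31, 7, -32, 6, 43, -24, 47, 11] -> [47, 43, 31, 11, 7, 6, -24, -32] -> [38, 34, 22, 2, -2, -3, -33, -41] -> [38, 34, 22] -> 3
  [-43, 22, 20] -> [22, 20, -43] -> [13, 11, -52] -> [13, 11] -> 0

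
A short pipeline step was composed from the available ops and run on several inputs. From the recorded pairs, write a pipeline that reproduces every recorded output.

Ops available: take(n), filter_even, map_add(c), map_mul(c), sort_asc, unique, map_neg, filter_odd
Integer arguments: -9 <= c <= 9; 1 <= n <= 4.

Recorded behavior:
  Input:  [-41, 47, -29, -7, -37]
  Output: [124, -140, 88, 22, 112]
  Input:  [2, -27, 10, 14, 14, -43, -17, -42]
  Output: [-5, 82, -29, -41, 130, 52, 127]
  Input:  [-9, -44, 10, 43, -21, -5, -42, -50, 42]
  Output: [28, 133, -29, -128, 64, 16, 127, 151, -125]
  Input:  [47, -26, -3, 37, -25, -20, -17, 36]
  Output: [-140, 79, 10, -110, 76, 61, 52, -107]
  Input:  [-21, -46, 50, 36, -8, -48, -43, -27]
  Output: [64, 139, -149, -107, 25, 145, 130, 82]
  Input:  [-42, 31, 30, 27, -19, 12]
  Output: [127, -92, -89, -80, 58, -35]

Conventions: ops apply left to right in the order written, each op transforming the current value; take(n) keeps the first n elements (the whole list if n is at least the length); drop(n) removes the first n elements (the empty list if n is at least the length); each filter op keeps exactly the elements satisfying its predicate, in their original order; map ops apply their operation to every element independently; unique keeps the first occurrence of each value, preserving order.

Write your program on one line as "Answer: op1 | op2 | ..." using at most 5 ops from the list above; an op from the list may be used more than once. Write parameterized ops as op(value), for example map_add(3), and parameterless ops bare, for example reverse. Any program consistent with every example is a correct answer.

unique | map_neg | map_mul(3) | map_add(8) | map_add(-7)

Check, running the answer program on each example:
  [-41, 47, -29, -7, -37] -> [-41, 47, -29, -7, -37] -> [41, -47, 29, 7, 37] -> [123, -141, 87, 21, 111] -> [131, -133, 95, 29, 119] -> [124, -140, 88, 22, 112]
  [2, -27, 10, 14, 14, -43, -17, -42] -> [2, -27, 10, 14, -43, -17, -42] -> [-2, 27, -10, -14, 43, 17, 42] -> [-6, 81, -30, -42, 129, 51, 126] -> [2, 89, -22, -34, 137, 59, 134] -> [-5, 82, -29, -41, 130, 52, 127]
  [-9, -44, 10, 43, -21, -5, -42, -50, 42] -> [-9, -44, 10, 43, -21, -5, -42, -50, 42] -> [9, 44, -10, -43, 21, 5, 42, 50, -42] -> [27, 132, -30, -129, 63, 15, 126, 150, -126] -> [35, 140, -22, -121, 71, 23, 134, 158, -118] -> [28, 133, -29, -128, 64, 16, 127, 151, -125]
  [47, -26, -3, 37, -25, -20, -17, 36] -> [47, -26, -3, 37, -25, -20, -17, 36] -> [-47, 26, 3, -37, 25, 20, 17, -36] -> [-141, 78, 9, -111, 75, 60, 51, -108] -> [-133, 86, 17, -103, 83, 68, 59, -100] -> [-140, 79, 10, -110, 76, 61, 52, -107]
  [-21, -46, 50, 36, -8, -48, -43, -27] -> [-21, -46, 50, 36, -8, -48, -43, -27] -> [21, 46, -50, -36, 8, 48, 43, 27] -> [63, 138, -150, -108, 24, 144, 129, 81] -> [71, 146, -142, -100, 32, 152, 137, 89] -> [64, 139, -149, -107, 25, 145, 130, 82]
  [-42, 31, 30, 27, -19, 12] -> [-42, 31, 30, 27, -19, 12] -> [42, -31, -30, -27, 19, -12] -> [126, -93, -90, -81, 57, -36] -> [134, -85, -82, -73, 65, -28] -> [127, -92, -89, -80, 58, -35]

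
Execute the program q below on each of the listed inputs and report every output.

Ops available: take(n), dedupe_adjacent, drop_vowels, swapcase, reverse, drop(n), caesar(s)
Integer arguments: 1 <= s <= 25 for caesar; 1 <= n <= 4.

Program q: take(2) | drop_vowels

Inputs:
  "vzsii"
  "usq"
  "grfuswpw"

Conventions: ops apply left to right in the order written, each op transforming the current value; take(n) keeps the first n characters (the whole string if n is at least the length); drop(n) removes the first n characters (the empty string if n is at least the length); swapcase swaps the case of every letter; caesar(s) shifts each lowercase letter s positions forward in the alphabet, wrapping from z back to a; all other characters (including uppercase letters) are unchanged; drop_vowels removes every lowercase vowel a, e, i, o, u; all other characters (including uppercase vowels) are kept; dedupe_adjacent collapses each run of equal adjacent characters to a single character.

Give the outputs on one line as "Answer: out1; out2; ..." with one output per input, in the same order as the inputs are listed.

"vz"; "s"; "gr"

Execution, op by op:
  "vzsii" -> "vz" -> "vz"
  "usq" -> "us" -> "s"
  "grfuswpw" -> "gr" -> "gr"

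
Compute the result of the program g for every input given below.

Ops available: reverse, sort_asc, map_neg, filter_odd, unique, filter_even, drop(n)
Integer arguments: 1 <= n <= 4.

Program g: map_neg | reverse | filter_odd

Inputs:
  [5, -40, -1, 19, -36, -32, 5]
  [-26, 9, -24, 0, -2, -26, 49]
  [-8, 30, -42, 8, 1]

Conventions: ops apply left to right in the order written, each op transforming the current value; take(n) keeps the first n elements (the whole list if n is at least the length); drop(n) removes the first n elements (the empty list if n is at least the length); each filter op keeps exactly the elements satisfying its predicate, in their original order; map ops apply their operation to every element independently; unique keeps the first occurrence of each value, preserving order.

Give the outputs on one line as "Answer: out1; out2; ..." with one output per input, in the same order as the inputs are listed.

Execution, op by op:
  [5, -40, -1, 19, -36, -32, 5] -> [-5, 40, 1, -19, 36, 32, -5] -> [-5, 32, 36, -19, 1, 40, -5] -> [-5, -19, 1, -5]
  [-26, 9, -24, 0, -2, -26, 49] -> [26, -9, 24, 0, 2, 26, -49] -> [-49, 26, 2, 0, 24, -9, 26] -> [-49, -9]
  [-8, 30, -42, 8, 1] -> [8, -30, 42, -8, -1] -> [-1, -8, 42, -30, 8] -> [-1]

[-5, -19, 1, -5]; [-49, -9]; [-1]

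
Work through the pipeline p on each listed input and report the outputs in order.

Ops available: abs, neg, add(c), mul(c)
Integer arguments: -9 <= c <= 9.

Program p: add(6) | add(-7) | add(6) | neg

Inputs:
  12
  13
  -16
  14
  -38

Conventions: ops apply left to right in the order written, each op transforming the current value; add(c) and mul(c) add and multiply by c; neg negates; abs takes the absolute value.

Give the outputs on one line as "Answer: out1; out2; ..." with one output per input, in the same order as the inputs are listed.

Execution, op by op:
  12 -> 18 -> 11 -> 17 -> -17
  13 -> 19 -> 12 -> 18 -> -18
  -16 -> -10 -> -17 -> -11 -> 11
  14 -> 20 -> 13 -> 19 -> -19
  -38 -> -32 -> -39 -> -33 -> 33

-17; -18; 11; -19; 33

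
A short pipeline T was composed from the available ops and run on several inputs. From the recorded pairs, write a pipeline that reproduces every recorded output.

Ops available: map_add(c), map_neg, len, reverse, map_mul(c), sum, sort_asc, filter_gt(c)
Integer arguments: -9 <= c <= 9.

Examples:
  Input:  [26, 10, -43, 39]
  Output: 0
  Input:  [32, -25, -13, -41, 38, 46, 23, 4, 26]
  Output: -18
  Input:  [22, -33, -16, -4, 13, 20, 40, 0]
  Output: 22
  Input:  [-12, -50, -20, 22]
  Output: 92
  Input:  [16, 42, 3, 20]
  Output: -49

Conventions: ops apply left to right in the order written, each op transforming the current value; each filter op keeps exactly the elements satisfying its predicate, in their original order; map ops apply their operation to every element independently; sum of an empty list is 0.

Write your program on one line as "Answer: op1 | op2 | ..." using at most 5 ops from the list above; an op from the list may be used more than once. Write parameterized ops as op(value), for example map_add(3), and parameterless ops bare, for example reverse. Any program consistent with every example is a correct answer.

sort_asc | map_add(-8) | map_neg | sum

Check, running the answer program on each example:
  [26, 10, -43, 39] -> [-43, 10, 26, 39] -> [-51, 2, 18, 31] -> [51, -2, -18, -31] -> 0
  [32, -25, -13, -41, 38, 46, 23, 4, 26] -> [-41, -25, -13, 4, 23, 26, 32, 38, 46] -> [-49, -33, -21, -4, 15, 18, 24, 30, 38] -> [49, 33, 21, 4, -15, -18, -24, -30, -38] -> -18
  [22, -33, -16, -4, 13, 20, 40, 0] -> [-33, -16, -4, 0, 13, 20, 22, 40] -> [-41, -24, -12, -8, 5, 12, 14, 32] -> [41, 24, 12, 8, -5, -12, -14, -32] -> 22
  [-12, -50, -20, 22] -> [-50, -20, -12, 22] -> [-58, -28, -20, 14] -> [58, 28, 20, -14] -> 92
  [16, 42, 3, 20] -> [3, 16, 20, 42] -> [-5, 8, 12, 34] -> [5, -8, -12, -34] -> -49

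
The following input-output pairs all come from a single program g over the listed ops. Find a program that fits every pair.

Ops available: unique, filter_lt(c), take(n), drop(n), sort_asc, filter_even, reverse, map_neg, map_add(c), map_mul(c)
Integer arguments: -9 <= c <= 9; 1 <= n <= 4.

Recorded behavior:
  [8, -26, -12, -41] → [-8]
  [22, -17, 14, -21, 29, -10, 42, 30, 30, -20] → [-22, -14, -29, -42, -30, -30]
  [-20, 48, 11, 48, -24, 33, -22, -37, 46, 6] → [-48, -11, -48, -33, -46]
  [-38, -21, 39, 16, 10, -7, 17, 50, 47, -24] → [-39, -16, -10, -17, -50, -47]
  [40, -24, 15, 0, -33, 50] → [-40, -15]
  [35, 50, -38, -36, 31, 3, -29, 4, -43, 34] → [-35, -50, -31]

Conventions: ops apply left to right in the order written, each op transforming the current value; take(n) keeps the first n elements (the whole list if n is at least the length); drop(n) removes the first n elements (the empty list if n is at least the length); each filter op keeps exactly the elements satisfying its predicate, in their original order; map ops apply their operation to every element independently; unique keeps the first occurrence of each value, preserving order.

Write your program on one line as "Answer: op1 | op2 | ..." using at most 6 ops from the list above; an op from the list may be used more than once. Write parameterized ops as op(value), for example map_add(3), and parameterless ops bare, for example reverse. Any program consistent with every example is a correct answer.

map_neg | reverse | drop(1) | reverse | filter_lt(-4)

Check, running the answer program on each example:
  [8, -26, -12, -41] -> [-8, 26, 12, 41] -> [41, 12, 26, -8] -> [12, 26, -8] -> [-8, 26, 12] -> [-8]
  [22, -17, 14, -21, 29, -10, 42, 30, 30, -20] -> [-22, 17, -14, 21, -29, 10, -42, -30, -30, 20] -> [20, -30, -30, -42, 10, -29, 21, -14, 17, -22] -> [-30, -30, -42, 10, -29, 21, -14, 17, -22] -> [-22, 17, -14, 21, -29, 10, -42, -30, -30] -> [-22, -14, -29, -42, -30, -30]
  [-20, 48, 11, 48, -24, 33, -22, -37, 46, 6] -> [20, -48, -11, -48, 24, -33, 22, 37, -46, -6] -> [-6, -46, 37, 22, -33, 24, -48, -11, -48, 20] -> [-46, 37, 22, -33, 24, -48, -11, -48, 20] -> [20, -48, -11, -48, 24, -33, 22, 37, -46] -> [-48, -11, -48, -33, -46]
  [-38, -21, 39, 16, 10, -7, 17, 50, 47, -24] -> [38, 21, -39, -16, -10, 7, -17, -50, -47, 24] -> [24, -47, -50, -17, 7, -10, -16, -39, 21, 38] -> [-47, -50, -17, 7, -10, -16, -39, 21, 38] -> [38, 21, -39, -16, -10, 7, -17, -50, -47] -> [-39, -16, -10, -17, -50, -47]
  [40, -24, 15, 0, -33, 50] -> [-40, 24, -15, 0, 33, -50] -> [-50, 33, 0, -15, 24, -40] -> [33, 0, -15, 24, -40] -> [-40, 24, -15, 0, 33] -> [-40, -15]
  [35, 50, -38, -36, 31, 3, -29, 4, -43, 34] -> [-35, -50, 38, 36, -31, -3, 29, -4, 43, -34] -> [-34, 43, -4, 29, -3, -31, 36, 38, -50, -35] -> [43, -4, 29, -3, -31, 36, 38, -50, -35] -> [-35, -50, 38, 36, -31, -3, 29, -4, 43] -> [-35, -50, -31]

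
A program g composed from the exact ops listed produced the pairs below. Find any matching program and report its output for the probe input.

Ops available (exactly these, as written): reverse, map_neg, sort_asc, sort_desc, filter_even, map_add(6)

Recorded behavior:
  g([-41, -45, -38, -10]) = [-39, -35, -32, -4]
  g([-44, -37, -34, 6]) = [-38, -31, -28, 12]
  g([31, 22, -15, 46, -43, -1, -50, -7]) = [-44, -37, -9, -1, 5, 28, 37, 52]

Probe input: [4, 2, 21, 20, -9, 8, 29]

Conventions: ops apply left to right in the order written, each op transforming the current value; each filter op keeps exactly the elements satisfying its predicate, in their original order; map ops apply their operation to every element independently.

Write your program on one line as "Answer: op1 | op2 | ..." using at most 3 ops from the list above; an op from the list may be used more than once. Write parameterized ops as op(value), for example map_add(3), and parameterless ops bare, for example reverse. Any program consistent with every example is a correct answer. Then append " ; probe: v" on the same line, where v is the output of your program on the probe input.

map_add(6) | reverse | sort_asc ; probe: [-3, 8, 10, 14, 26, 27, 35]

Check, running the answer program on each example:
  [-41, -45, -38, -10] -> [-35, -39, -32, -4] -> [-4, -32, -39, -35] -> [-39, -35, -32, -4]
  [-44, -37, -34, 6] -> [-38, -31, -28, 12] -> [12, -28, -31, -38] -> [-38, -31, -28, 12]
  [31, 22, -15, 46, -43, -1, -50, -7] -> [37, 28, -9, 52, -37, 5, -44, -1] -> [-1, -44, 5, -37, 52, -9, 28, 37] -> [-44, -37, -9, -1, 5, 28, 37, 52]
  probe: [4, 2, 21, 20, -9, 8, 29] -> [10, 8, 27, 26, -3, 14, 35] -> [35, 14, -3, 26, 27, 8, 10] -> [-3, 8, 10, 14, 26, 27, 35]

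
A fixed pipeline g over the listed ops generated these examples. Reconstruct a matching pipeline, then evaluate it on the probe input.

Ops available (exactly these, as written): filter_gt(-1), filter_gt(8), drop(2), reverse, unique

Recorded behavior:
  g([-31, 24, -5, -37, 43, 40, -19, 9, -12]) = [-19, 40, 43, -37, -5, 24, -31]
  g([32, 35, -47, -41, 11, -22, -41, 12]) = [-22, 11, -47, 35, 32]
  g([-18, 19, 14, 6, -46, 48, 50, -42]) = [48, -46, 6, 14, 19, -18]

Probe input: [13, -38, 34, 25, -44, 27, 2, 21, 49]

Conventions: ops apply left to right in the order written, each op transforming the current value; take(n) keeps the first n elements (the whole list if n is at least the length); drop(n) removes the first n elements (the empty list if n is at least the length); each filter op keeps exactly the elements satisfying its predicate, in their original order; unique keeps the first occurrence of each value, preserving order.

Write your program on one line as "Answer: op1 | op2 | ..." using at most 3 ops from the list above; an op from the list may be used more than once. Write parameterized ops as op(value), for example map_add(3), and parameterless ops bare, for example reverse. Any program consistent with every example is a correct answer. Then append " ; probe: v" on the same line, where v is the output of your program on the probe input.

reverse | unique | drop(2) ; probe: [2, 27, -44, 25, 34, -38, 13]

Check, running the answer program on each example:
  [-31, 24, -5, -37, 43, 40, -19, 9, -12] -> [-12, 9, -19, 40, 43, -37, -5, 24, -31] -> [-12, 9, -19, 40, 43, -37, -5, 24, -31] -> [-19, 40, 43, -37, -5, 24, -31]
  [32, 35, -47, -41, 11, -22, -41, 12] -> [12, -41, -22, 11, -41, -47, 35, 32] -> [12, -41, -22, 11, -47, 35, 32] -> [-22, 11, -47, 35, 32]
  [-18, 19, 14, 6, -46, 48, 50, -42] -> [-42, 50, 48, -46, 6, 14, 19, -18] -> [-42, 50, 48, -46, 6, 14, 19, -18] -> [48, -46, 6, 14, 19, -18]
  probe: [13, -38, 34, 25, -44, 27, 2, 21, 49] -> [49, 21, 2, 27, -44, 25, 34, -38, 13] -> [49, 21, 2, 27, -44, 25, 34, -38, 13] -> [2, 27, -44, 25, 34, -38, 13]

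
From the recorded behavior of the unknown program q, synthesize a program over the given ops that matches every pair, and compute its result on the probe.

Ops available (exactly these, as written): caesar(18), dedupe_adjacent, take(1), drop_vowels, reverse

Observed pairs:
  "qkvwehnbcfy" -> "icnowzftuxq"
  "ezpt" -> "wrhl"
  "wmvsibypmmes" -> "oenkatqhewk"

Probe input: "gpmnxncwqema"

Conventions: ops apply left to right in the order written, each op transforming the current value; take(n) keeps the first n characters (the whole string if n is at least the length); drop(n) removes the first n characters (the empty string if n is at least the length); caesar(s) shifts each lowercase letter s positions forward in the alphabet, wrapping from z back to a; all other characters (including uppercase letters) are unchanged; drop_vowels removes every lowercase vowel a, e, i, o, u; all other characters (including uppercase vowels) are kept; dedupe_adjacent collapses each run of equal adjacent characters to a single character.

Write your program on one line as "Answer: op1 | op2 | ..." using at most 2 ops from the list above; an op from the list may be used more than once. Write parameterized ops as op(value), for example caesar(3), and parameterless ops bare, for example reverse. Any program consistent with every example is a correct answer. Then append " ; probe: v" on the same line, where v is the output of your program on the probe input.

caesar(18) | dedupe_adjacent ; probe: "yhefpfuoiwes"

Check, running the answer program on each example:
  "qkvwehnbcfy" -> "icnowzftuxq" -> "icnowzftuxq"
  "ezpt" -> "wrhl" -> "wrhl"
  "wmvsibypmmes" -> "oenkatqheewk" -> "oenkatqhewk"
  probe: "gpmnxncwqema" -> "yhefpfuoiwes" -> "yhefpfuoiwes"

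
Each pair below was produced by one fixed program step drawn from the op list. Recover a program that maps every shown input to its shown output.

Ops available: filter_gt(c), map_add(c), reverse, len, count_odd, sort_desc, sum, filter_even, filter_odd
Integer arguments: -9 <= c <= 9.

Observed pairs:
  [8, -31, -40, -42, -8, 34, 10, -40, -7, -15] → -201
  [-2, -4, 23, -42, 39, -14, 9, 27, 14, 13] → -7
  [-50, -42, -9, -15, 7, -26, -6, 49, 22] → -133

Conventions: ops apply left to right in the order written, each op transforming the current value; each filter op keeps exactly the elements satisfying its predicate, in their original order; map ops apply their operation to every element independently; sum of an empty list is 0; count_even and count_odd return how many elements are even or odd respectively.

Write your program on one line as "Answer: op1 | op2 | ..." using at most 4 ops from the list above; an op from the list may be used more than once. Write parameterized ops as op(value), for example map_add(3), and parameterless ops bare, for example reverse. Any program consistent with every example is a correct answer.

map_add(-5) | map_add(6) | map_add(-8) | sum

Check, running the answer program on each example:
  [8, -31, -40, -42, -8, 34, 10, -40, -7, -15] -> [3, -36, -45, -47, -13, 29, 5, -45, -12, -20] -> [9, -30, -39, -41, -7, 35, 11, -39, -6, -14] -> [1, -38, -47, -49, -15, 27, 3, -47, -14, -22] -> -201
  [-2, -4, 23, -42, 39, -14, 9, 27, 14, 13] -> [-7, -9, 18, -47, 34, -19, 4, 22, 9, 8] -> [-1, -3, 24, -41, 40, -13, 10, 28, 15, 14] -> [-9, -11, 16, -49, 32, -21, 2, 20, 7, 6] -> -7
  [-50, -42, -9, -15, 7, -26, -6, 49, 22] -> [-55, -47, -14, -20, 2, -31, -11, 44, 17] -> [-49, -41, -8, -14, 8, -25, -5, 50, 23] -> [-57, -49, -16, -22, 0, -33, -13, 42, 15] -> -133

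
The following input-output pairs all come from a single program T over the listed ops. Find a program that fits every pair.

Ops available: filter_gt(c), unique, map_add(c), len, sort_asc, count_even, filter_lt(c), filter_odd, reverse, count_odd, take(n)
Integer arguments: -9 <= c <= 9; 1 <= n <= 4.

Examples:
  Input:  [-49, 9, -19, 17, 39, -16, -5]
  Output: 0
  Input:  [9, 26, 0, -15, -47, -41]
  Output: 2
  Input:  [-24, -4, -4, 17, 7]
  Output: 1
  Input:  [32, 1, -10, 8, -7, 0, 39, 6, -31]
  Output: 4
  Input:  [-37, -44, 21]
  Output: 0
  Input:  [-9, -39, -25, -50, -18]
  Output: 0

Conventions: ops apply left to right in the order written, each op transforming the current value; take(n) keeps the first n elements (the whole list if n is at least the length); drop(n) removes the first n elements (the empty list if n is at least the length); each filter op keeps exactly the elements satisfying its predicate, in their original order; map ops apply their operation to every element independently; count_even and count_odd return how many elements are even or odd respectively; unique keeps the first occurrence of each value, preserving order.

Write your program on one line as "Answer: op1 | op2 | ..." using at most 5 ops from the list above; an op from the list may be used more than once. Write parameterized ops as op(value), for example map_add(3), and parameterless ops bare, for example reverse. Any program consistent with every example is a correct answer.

filter_gt(-7) | unique | map_add(1) | reverse | count_odd

Check, running the answer program on each example:
  [-49, 9, -19, 17, 39, -16, -5] -> [9, 17, 39, -5] -> [9, 17, 39, -5] -> [10, 18, 40, -4] -> [-4, 40, 18, 10] -> 0
  [9, 26, 0, -15, -47, -41] -> [9, 26, 0] -> [9, 26, 0] -> [10, 27, 1] -> [1, 27, 10] -> 2
  [-24, -4, -4, 17, 7] -> [-4, -4, 17, 7] -> [-4, 17, 7] -> [-3, 18, 8] -> [8, 18, -3] -> 1
  [32, 1, -10, 8, -7, 0, 39, 6, -31] -> [32, 1, 8, 0, 39, 6] -> [32, 1, 8, 0, 39, 6] -> [33, 2, 9, 1, 40, 7] -> [7, 40, 1, 9, 2, 33] -> 4
  [-37, -44, 21] -> [21] -> [21] -> [22] -> [22] -> 0
  [-9, -39, -25, -50, -18] -> [] -> [] -> [] -> [] -> 0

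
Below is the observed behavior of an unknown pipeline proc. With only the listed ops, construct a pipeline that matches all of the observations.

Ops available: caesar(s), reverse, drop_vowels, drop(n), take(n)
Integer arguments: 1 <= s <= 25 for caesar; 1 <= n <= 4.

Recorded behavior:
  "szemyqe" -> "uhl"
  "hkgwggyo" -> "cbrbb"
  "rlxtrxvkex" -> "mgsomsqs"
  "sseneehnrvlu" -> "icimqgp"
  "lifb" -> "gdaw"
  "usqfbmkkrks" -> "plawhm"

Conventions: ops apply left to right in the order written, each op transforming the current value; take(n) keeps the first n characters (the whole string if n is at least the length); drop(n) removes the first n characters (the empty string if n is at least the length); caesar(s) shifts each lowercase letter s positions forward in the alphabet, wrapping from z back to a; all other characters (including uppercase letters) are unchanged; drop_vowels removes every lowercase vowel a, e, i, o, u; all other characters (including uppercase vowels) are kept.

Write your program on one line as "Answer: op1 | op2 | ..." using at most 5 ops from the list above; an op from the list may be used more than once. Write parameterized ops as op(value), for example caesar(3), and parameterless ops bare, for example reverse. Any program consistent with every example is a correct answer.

caesar(12) | caesar(4) | drop_vowels | caesar(5)

Check, running the answer program on each example:
  "szemyqe" -> "elqykcq" -> "ipucogu" -> "pcg" -> "uhl"
  "hkgwggyo" -> "twsisska" -> "xawmwwoe" -> "xwmww" -> "cbrbb"
  "rlxtrxvkex" -> "dxjfdjhwqj" -> "hbnjhnlaun" -> "hbnjhnln" -> "mgsomsqs"
  "sseneehnrvlu" -> "eeqzqqtzdhxg" -> "iiuduuxdhlbk" -> "dxdhlbk" -> "icimqgp"
  "lifb" -> "xurn" -> "byvr" -> "byvr" -> "gdaw"
  "usqfbmkkrks" -> "gecrnywwdwe" -> "kigvrcaahai" -> "kgvrch" -> "plawhm"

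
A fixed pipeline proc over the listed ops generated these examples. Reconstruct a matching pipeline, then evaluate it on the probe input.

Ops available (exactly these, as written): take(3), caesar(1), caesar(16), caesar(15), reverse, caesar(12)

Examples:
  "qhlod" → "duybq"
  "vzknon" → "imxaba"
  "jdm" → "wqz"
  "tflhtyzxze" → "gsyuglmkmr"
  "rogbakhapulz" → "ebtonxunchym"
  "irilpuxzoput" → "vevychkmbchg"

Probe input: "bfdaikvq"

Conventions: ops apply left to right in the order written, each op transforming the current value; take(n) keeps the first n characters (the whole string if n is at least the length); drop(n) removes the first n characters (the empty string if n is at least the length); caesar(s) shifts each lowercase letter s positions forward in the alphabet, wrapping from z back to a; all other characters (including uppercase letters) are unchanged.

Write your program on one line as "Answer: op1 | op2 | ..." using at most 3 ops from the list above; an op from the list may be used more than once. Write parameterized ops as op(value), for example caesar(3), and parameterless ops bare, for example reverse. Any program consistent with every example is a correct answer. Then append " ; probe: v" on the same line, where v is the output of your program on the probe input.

caesar(12) | caesar(15) | caesar(12) ; probe: "osqnvxid"

Check, running the answer program on each example:
  "qhlod" -> "ctxap" -> "rimpe" -> "duybq"
  "vzknon" -> "hlwzaz" -> "walopo" -> "imxaba"
  "jdm" -> "vpy" -> "ken" -> "wqz"
  "tflhtyzxze" -> "frxtfkljlq" -> "ugmiuzayaf" -> "gsyuglmkmr"
  "rogbakhapulz" -> "dasnmwtmbgxl" -> "sphcblibqvma" -> "ebtonxunchym"
  "irilpuxzoput" -> "uduxbgjlabgf" -> "jsjmqvyapqvu" -> "vevychkmbchg"
  probe: "bfdaikvq" -> "nrpmuwhc" -> "cgebjlwr" -> "osqnvxid"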